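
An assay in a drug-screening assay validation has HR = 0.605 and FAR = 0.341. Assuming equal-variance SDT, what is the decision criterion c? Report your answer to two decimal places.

Φ⁻¹(0.605) = 0.266, Φ⁻¹(0.341) = -0.410
c = −½·[z(H) + z(FA)] = −0.5 × (0.266 + (-0.410)) = 0.072
c > 0: the assay has a conservative response bias.

c = 0.07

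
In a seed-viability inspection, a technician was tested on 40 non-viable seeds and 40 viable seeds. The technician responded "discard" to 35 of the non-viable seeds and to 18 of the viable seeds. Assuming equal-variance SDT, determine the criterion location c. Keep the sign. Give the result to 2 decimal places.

H = 35/40 = 0.8750
FA = 18/40 = 0.4500
z(H) = z(0.8750) = 1.1503
z(FA) = z(0.4500) = -0.1257
c = −½·[z(H) + z(FA)] = −0.5 × (1.1503 + (-0.1257)) = -0.5123
c < 0: the technician has a liberal response bias.

c = -0.51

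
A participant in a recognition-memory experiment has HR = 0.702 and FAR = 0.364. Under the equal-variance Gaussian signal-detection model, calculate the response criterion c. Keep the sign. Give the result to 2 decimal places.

z(H) = 0.5302
z(FA) = -0.3478
c = −½·[z(H) + z(FA)] = −0.5 × (0.5302 + (-0.3478)) = -0.0912
c < 0: the participant has a liberal response bias.

c = -0.09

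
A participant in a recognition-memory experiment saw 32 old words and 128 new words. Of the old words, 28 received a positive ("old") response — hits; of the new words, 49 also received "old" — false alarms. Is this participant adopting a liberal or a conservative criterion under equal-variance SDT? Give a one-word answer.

liberal

z(H) = 1.150, z(FA) = -0.298
c = −½·(z(H) + z(FA)) = -0.426
c < 0 → liberal criterion (biased toward responding “yes”).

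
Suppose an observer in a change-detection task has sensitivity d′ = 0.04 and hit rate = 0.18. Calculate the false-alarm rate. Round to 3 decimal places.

false-alarm rate = 0.170

z(hit rate) = z(0.18) = -0.9154
z(FA) = z(H) − d' = -0.9154 − 0.04 = -0.9554
false-alarm rate = Φ(-0.9554) = 0.1697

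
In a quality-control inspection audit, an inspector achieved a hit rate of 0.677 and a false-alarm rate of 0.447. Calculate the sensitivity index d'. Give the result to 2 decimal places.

d' = 0.59

Φ⁻¹(0.677) = 0.4593, Φ⁻¹(0.447) = -0.1332
d' = z(H) − z(FA) = 0.4593 − (-0.1332) = 0.5925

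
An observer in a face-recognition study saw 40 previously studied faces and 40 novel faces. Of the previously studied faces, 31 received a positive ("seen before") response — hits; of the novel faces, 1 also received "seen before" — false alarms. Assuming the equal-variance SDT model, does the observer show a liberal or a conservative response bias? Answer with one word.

z(H) = 0.755, z(FA) = -1.960
c = −½·(z(H) + z(FA)) = 0.6025
c > 0 → conservative criterion (biased toward responding “no”).

conservative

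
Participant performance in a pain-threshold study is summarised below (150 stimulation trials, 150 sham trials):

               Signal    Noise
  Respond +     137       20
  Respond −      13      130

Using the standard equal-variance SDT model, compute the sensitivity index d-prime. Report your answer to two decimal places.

H = 137/150 = 0.9133
FA = 20/150 = 0.1333
z(0.9133) = 1.361, z(0.1333) = -1.111
d' = z(H) − z(FA) = 1.361 − (-1.111) = 2.472

d-prime = 2.47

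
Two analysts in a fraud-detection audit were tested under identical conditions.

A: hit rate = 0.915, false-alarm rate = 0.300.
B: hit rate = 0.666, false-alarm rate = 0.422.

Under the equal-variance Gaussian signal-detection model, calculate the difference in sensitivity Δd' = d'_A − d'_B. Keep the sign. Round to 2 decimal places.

A: z(0.915) = 1.372, z(0.300) = -0.524, d' = 1.896
B: z(0.666) = 0.429, z(0.422) = -0.197, d' = 0.626
Δd' = d'_A − d'_B = 1.896 − 0.626 = 1.270
A has the higher sensitivity.

Δd' = 1.27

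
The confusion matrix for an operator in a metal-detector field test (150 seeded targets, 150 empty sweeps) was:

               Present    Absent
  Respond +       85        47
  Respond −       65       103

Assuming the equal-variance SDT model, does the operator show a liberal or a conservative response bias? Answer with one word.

conservative

z(H) = 0.168, z(FA) = -0.486
c = −½·(z(H) + z(FA)) = 0.159
c > 0 → conservative criterion (biased toward responding “no”).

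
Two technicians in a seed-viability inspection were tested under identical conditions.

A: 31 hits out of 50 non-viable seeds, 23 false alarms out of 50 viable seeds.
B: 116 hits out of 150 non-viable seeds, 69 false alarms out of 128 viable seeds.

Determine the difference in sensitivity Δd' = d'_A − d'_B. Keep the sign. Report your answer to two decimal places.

A: z(0.6200) = 0.305, z(0.4600) = -0.100, d' = 0.405
B: z(0.7733) = 0.750, z(0.5391) = 0.098, d' = 0.652
Δd' = d'_A − d'_B = 0.405 − 0.652 = -0.247
B has the higher sensitivity.

Δd' = -0.25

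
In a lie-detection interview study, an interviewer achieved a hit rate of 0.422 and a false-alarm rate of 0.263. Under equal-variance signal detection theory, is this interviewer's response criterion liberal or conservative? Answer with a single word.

z(H) = -0.197, z(FA) = -0.634
c = −½·(z(H) + z(FA)) = 0.4155
c > 0 → conservative criterion (biased toward responding “no”).

conservative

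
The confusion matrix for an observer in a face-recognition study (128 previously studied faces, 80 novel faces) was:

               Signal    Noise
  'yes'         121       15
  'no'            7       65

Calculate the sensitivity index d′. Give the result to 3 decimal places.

H = 121/128 = 0.9453
FA = 15/80 = 0.1875
z(H) = 1.6009
z(FA) = -0.8871
d' = z(H) − z(FA) = 1.6009 − (-0.8871) = 2.4880

d′ = 2.488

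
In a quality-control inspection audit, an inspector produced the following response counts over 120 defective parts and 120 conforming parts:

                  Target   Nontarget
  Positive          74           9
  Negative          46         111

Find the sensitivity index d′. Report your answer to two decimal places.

H = 74/120 = 0.6167
FA = 9/120 = 0.0750
z(H) = 0.2968
z(FA) = -1.4395
d' = z(H) − z(FA) = 0.2968 − (-1.4395) = 1.7363

d′ = 1.74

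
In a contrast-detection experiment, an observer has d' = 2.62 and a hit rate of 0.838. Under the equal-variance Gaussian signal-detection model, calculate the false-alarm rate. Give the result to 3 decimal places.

z(hit rate) = z(0.838) = 0.9863
z(FA) = z(H) − d' = 0.9863 − 2.62 = -1.6337
false-alarm rate = Φ(-1.6337) = 0.0512

false-alarm rate = 0.051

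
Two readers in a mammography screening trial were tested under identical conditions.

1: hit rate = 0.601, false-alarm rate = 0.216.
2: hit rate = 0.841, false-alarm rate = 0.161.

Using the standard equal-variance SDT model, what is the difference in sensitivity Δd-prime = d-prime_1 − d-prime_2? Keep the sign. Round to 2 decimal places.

1: z(0.601) = 0.256, z(0.216) = -0.786, d' = 1.042
2: z(0.841) = 0.999, z(0.161) = -0.990, d' = 1.989
Δd' = d'_1 − d'_2 = 1.042 − 1.989 = -0.947
2 has the higher sensitivity.

Δd-prime = -0.95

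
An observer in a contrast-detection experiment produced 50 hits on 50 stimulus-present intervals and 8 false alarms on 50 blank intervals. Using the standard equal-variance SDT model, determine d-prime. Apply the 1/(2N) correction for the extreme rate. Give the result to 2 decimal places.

d-prime = 3.32

The hit rate is 50/50 = 1, so apply the 1/(2N) correction: H → 1 − 1/(2·50) = 0.99000.
z(H) = z(0.99000) = 2.326
z(FA) = z(0.16000) = -0.994
d' = 2.326 − (-0.994) = 3.320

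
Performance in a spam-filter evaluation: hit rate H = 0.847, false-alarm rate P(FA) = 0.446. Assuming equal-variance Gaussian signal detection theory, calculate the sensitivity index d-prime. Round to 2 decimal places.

d-prime = 1.16

z(H) = 1.024
z(FA) = -0.136
d' = z(H) − z(FA) = 1.024 − (-0.136) = 1.160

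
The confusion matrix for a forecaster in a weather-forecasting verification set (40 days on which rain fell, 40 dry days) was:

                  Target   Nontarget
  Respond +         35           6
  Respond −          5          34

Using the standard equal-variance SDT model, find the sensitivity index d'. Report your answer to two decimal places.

H = 35/40 = 0.8750
FA = 6/40 = 0.1500
Φ⁻¹(H) = 1.1503
Φ⁻¹(FA) = -1.0364
d' = z(H) − z(FA) = 1.1503 − (-1.0364) = 2.1867

d' = 2.19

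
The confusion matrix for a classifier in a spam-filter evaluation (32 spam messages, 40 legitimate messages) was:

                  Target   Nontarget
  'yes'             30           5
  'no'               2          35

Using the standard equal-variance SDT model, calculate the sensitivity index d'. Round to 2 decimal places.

d' = 2.68

H = 30/32 = 0.9375
FA = 5/40 = 0.1250
Φ⁻¹(0.9375) = 1.5341, Φ⁻¹(0.1250) = -1.1503
d' = z(H) − z(FA) = 1.5341 − (-1.1503) = 2.6844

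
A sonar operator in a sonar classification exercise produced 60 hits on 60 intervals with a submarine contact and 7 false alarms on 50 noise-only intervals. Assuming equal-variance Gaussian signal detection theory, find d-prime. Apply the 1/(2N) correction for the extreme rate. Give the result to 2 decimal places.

The hit rate is 60/60 = 1, so apply the 1/(2N) correction: H → 1 − 1/(2·60) = 0.99167.
z(H) = z(0.99167) = 2.394
z(FA) = z(0.14000) = -1.080
d' = 2.394 − (-1.080) = 3.474

d-prime = 3.47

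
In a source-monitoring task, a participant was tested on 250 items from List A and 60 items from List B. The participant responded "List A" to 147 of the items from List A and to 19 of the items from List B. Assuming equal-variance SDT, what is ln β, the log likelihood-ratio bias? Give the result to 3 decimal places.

H = 147/250 = 0.5880
FA = 19/60 = 0.3167
z(H) = z(0.5880) = 0.2224
z(FA) = z(0.3167) = -0.4769
ln β = −½·[z(H)² − z(FA)²] = −0.5 × (0.0495 − 0.2274) = 0.08895

ln β = 0.089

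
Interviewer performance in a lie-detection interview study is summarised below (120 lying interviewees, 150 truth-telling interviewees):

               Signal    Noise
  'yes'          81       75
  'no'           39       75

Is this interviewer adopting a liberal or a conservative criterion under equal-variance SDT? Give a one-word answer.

z(H) = 0.454, z(FA) = 0.000
c = −½·(z(H) + z(FA)) = -0.227
c < 0 → liberal criterion (biased toward responding “yes”).

liberal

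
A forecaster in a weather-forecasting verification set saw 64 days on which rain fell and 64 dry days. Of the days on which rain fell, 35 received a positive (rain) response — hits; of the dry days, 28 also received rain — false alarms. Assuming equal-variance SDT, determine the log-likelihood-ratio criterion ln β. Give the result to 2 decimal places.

H = 35/64 = 0.5469
FA = 28/64 = 0.4375
z(H) = z(0.5469) = 0.118
z(FA) = z(0.4375) = -0.157
ln β = −½·[z(H)² − z(FA)²] = −0.5 × (0.014 − 0.025) = 0.0055

ln β = 0.01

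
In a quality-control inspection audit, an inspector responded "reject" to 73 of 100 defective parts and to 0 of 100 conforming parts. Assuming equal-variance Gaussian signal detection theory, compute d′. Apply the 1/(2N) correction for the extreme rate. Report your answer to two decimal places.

d′ = 3.19

The false-alarm rate is 0/100 = 0, so apply the 1/(2N) correction: FA → 1/(2·100) = 0.00500.
z(H) = z(0.73000) = 0.613
z(FA) = z(0.00500) = -2.576
d' = 0.613 − (-2.576) = 3.189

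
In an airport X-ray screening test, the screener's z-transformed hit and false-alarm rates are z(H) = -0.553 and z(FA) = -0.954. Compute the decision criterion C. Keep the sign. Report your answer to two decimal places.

c = −½·[z(H) + z(FA)] = −½·(-0.553 + (-0.954)) = 0.7535

C = 0.75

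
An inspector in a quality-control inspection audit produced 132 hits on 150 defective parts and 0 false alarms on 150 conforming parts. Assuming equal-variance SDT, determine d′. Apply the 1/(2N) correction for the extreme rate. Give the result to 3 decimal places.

The false-alarm rate is 0/150 = 0, so apply the 1/(2N) correction: FA → 1/(2·150) = 0.00333.
z(H) = z(0.88000) = 1.1750
z(FA) = z(0.00333) = -2.7134
d' = 1.1750 − (-2.7134) = 3.8884

d′ = 3.888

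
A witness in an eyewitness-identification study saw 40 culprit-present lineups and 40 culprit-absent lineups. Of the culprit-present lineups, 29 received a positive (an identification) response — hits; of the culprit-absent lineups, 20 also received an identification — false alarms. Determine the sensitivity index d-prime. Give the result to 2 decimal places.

d-prime = 0.60

H = 29/40 = 0.7250
FA = 20/40 = 0.5000
Φ⁻¹(0.7250) = 0.598, Φ⁻¹(0.5000) = 0.000
d' = z(H) − z(FA) = 0.598 − 0.000 = 0.598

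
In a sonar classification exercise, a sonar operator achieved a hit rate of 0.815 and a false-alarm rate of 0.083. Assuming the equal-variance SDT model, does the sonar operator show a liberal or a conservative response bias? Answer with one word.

z(H) = 0.896, z(FA) = -1.385
c = −½·(z(H) + z(FA)) = 0.2445
c > 0 → conservative criterion (biased toward responding “no”).

conservative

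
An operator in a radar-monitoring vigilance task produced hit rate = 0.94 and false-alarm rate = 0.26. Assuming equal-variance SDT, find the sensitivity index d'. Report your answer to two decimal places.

z(H) = z(0.94) = 1.5548
z(FA) = z(0.26) = -0.6433
d' = z(H) − z(FA) = 1.5548 − (-0.6433) = 2.1981

d' = 2.20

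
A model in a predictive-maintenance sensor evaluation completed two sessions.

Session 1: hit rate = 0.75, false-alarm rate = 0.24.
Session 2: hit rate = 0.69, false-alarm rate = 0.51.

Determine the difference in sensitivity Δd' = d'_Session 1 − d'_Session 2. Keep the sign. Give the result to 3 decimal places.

Session 1: z(0.75) = 0.6745, z(0.24) = -0.7063, d' = 1.3808
Session 2: z(0.69) = 0.4959, z(0.51) = 0.0251, d' = 0.4708
Δd' = d'_Session 1 − d'_Session 2 = 1.3808 − 0.4708 = 0.9100
Session 1 has the higher sensitivity.

Δd' = 0.910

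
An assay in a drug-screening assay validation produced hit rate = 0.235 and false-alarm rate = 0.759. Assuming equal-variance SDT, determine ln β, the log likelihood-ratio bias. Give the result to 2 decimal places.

ln β = -0.01

z(0.235) = -0.722, z(0.759) = 0.703
ln β = −½·[z(H)² − z(FA)²] = −0.5 × (0.521 − 0.494) = -0.0135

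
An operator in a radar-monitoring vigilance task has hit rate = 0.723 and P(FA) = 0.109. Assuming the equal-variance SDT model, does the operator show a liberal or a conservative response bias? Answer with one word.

z(H) = 0.592, z(FA) = -1.232
c = −½·(z(H) + z(FA)) = 0.320
c > 0 → conservative criterion (biased toward responding “no”).

conservative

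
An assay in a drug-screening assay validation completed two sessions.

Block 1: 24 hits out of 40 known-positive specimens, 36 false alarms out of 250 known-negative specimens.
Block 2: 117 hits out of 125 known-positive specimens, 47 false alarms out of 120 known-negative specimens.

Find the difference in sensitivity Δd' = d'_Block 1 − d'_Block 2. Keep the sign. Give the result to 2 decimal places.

Δd' = -0.48

Block 1: z(0.6000) = 0.253, z(0.1440) = -1.063, d' = 1.316
Block 2: z(0.9360) = 1.522, z(0.3917) = -0.275, d' = 1.797
Δd' = d'_Block 1 − d'_Block 2 = 1.316 − 1.797 = -0.481
Block 2 has the higher sensitivity.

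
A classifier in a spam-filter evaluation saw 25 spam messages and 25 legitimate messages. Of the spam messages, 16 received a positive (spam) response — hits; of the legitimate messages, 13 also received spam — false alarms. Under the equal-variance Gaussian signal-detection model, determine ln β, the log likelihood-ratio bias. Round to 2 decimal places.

ln β = -0.06

H = 16/25 = 0.6400
FA = 13/25 = 0.5200
z(H) = 0.358
z(FA) = 0.050
ln β = −½·[z(H)² − z(FA)²] = −0.5 × (0.128 − 0.003) = -0.0625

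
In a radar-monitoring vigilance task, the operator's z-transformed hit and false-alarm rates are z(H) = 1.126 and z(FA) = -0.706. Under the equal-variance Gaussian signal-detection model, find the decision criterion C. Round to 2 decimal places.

C = -0.21

c = −½·[z(H) + z(FA)] = −½·(1.126 + (-0.706)) = -0.210
c < 0: the operator has a liberal response bias.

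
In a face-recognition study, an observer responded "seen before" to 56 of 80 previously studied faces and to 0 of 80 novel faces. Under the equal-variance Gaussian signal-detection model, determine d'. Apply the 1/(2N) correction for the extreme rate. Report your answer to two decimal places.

d' = 3.02

The false-alarm rate is 0/80 = 0, so apply the 1/(2N) correction: FA → 1/(2·80) = 0.00625.
z(H) = z(0.70000) = 0.524
z(FA) = z(0.00625) = -2.498
d' = 0.524 − (-2.498) = 3.022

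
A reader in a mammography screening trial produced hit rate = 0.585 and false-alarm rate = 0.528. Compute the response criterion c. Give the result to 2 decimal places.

c = -0.14

z(H) = 0.2147
z(FA) = 0.0702
c = −½·[z(H) + z(FA)] = −0.5 × (0.2147 + 0.0702) = -0.14245
c < 0: the reader has a liberal response bias.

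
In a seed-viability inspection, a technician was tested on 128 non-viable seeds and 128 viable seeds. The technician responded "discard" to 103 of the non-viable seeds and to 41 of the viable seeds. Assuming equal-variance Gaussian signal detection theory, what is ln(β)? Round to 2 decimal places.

H = 103/128 = 0.8047
FA = 41/128 = 0.3203
Φ⁻¹(H) = Φ⁻¹(0.8047) = 0.859
Φ⁻¹(FA) = Φ⁻¹(0.3203) = -0.467
ln β = −½·[z(H)² − z(FA)²] = −0.5 × (0.738 − 0.218) = -0.260

ln β = -0.26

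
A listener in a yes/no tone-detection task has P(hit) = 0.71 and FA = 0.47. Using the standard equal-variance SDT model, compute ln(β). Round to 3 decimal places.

ln β = -0.150

Φ⁻¹(0.71) = 0.5534, Φ⁻¹(0.47) = -0.0753
ln β = −½·[z(H)² − z(FA)²] = −0.5 × (0.3063 − 0.0057) = -0.1503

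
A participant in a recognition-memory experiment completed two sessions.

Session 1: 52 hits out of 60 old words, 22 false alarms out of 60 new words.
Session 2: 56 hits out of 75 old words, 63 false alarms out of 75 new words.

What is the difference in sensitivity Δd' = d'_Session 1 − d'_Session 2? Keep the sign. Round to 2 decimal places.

Δd' = 1.78

Session 1: z(0.8667) = 1.111, z(0.3667) = -0.341, d' = 1.452
Session 2: z(0.7467) = 0.664, z(0.8400) = 0.994, d' = -0.330
Δd' = d'_Session 1 − d'_Session 2 = 1.452 − (-0.330) = 1.782
Session 1 has the higher sensitivity.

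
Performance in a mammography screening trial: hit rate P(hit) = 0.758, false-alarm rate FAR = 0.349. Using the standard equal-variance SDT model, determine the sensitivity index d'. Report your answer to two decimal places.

d' = 1.09

z(H) = z(0.758) = 0.700
z(FA) = z(0.349) = -0.388
d' = z(H) − z(FA) = 0.700 − (-0.388) = 1.088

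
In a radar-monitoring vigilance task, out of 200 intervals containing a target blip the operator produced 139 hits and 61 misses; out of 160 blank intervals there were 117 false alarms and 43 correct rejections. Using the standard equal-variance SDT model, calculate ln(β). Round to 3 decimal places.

H = 139/200 = 0.6950
FA = 117/160 = 0.7312
z(0.6950) = 0.5101, z(0.7312) = 0.6164
ln β = −½·[z(H)² − z(FA)²] = −0.5 × (0.2602 − 0.3799) = 0.05985

ln β = 0.060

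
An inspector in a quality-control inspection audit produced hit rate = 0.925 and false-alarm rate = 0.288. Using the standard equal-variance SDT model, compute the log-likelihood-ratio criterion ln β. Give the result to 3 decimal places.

z(H) = z(0.925) = 1.4395
z(FA) = z(0.288) = -0.5592
ln β = −½·[z(H)² − z(FA)²] = −0.5 × (2.0722 − 0.3127) = -0.87975

ln β = -0.880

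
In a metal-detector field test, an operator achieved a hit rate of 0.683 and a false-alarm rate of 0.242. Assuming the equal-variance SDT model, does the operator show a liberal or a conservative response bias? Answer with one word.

conservative

z(H) = 0.476, z(FA) = -0.700
c = −½·(z(H) + z(FA)) = 0.112
c > 0 → conservative criterion (biased toward responding “no”).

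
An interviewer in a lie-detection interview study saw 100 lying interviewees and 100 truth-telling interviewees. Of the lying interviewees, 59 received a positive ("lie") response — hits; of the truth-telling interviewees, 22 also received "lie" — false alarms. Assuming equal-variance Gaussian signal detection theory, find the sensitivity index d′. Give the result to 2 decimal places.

H = 59/100 = 0.5900
FA = 22/100 = 0.2200
z(0.5900) = 0.228, z(0.2200) = -0.772
d' = z(H) − z(FA) = 0.228 − (-0.772) = 1.000

d′ = 1.00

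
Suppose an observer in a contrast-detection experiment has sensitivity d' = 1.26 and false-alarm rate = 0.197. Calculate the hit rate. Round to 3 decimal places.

hit rate = 0.658

z(false-alarm rate) = z(0.197) = -0.8524
z(H) = z(FA) + d' = -0.8524 + 1.26 = 0.4076
hit rate = Φ(0.4076) = 0.6582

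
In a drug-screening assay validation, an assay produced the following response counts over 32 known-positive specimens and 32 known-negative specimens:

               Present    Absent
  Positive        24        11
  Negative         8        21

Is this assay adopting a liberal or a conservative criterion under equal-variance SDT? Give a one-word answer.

liberal

z(H) = 0.674, z(FA) = -0.402
c = −½·(z(H) + z(FA)) = -0.136
c < 0 → liberal criterion (biased toward responding “yes”).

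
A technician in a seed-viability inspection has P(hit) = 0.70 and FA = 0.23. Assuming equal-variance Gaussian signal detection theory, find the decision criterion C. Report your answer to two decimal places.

z(H) = z(0.70) = 0.5244
z(FA) = z(0.23) = -0.7388
c = −½·[z(H) + z(FA)] = −0.5 × (0.5244 + (-0.7388)) = 0.1072
c > 0: the technician has a conservative response bias.

C = 0.11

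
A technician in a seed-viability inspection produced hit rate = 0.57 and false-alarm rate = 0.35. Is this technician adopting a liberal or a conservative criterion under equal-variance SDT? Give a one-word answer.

z(H) = 0.176, z(FA) = -0.385
c = −½·(z(H) + z(FA)) = 0.1045
c > 0 → conservative criterion (biased toward responding “no”).

conservative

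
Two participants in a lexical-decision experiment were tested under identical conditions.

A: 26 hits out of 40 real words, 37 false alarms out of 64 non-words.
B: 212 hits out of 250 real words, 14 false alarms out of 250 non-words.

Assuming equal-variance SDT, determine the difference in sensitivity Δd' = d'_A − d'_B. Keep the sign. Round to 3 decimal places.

A: z(0.6500) = 0.3853, z(0.5781) = 0.1970, d' = 0.1883
B: z(0.8480) = 1.0279, z(0.0560) = -1.5893, d' = 2.6172
Δd' = d'_A − d'_B = 0.1883 − 2.6172 = -2.4289
B has the higher sensitivity.

Δd' = -2.429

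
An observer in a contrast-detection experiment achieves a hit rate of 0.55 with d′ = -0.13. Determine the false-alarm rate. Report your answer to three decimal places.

z(hit rate) = z(0.55) = 0.1257
z(FA) = z(H) − d' = 0.1257 − (-0.13) = 0.2557
false-alarm rate = Φ(0.2557) = 0.6009

false-alarm rate = 0.601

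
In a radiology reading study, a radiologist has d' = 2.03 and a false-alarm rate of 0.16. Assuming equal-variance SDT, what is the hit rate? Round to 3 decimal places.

hit rate = 0.850

z(false-alarm rate) = z(0.16) = -0.9945
z(H) = z(FA) + d' = -0.9945 + 2.03 = 1.0355
hit rate = Φ(1.0355) = 0.8498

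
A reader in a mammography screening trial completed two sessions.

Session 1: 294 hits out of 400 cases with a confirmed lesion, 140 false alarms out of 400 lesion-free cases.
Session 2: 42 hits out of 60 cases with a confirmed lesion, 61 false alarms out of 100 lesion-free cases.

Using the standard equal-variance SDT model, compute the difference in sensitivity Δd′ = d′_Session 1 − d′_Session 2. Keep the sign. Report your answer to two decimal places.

Session 1: z(0.7350) = 0.628, z(0.3500) = -0.385, d' = 1.013
Session 2: z(0.7000) = 0.524, z(0.6100) = 0.279, d' = 0.245
Δd' = d'_Session 1 − d'_Session 2 = 1.013 − 0.245 = 0.768
Session 1 has the higher sensitivity.

Δd′ = 0.77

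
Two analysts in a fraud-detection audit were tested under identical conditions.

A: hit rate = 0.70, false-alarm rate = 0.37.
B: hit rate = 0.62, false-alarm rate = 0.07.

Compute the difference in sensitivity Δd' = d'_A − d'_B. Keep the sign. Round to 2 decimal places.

Δd' = -0.93

A: z(0.70) = 0.524, z(0.37) = -0.332, d' = 0.856
B: z(0.62) = 0.305, z(0.07) = -1.476, d' = 1.781
Δd' = d'_A − d'_B = 0.856 − 1.781 = -0.925
B has the higher sensitivity.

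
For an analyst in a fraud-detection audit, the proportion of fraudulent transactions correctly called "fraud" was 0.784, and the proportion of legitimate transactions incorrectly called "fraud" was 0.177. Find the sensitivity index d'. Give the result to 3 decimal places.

z(H) = z(0.784) = 0.7858
z(FA) = z(0.177) = -0.9269
d' = z(H) − z(FA) = 0.7858 − (-0.9269) = 1.7127

d' = 1.713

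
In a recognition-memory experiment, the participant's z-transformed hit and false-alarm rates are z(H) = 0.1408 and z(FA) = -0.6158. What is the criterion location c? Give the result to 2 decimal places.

c = −½·[z(H) + z(FA)] = −½·(0.1408 + (-0.6158)) = 0.2375
c > 0: the participant has a conservative response bias.

c = 0.24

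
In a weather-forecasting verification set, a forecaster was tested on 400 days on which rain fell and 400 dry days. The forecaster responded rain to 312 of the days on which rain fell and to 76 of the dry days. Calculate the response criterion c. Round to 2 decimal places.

c = 0.05

H = 312/400 = 0.7800
FA = 76/400 = 0.1900
z(0.7800) = 0.772, z(0.1900) = -0.878
c = −½·[z(H) + z(FA)] = −0.5 × (0.772 + (-0.878)) = 0.053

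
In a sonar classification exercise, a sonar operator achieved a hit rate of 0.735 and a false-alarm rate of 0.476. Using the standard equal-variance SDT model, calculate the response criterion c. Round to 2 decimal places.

z(0.735) = 0.6280, z(0.476) = -0.0602
c = −½·[z(H) + z(FA)] = −0.5 × (0.6280 + (-0.0602)) = -0.2839

c = -0.28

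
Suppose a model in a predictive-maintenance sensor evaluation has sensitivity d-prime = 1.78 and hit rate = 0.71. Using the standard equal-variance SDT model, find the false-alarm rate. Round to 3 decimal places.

false-alarm rate = 0.110

z(hit rate) = z(0.71) = 0.5534
z(FA) = z(H) − d' = 0.5534 − 1.78 = -1.2266
false-alarm rate = Φ(-1.2266) = 0.1100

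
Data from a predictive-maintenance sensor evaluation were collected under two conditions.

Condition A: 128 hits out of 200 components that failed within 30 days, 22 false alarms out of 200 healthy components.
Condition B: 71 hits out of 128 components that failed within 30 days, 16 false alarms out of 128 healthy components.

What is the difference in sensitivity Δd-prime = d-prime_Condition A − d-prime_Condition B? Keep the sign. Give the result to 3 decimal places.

Condition A: z(0.6400) = 0.3585, z(0.1100) = -1.2265, d' = 1.5850
Condition B: z(0.5547) = 0.1375, z(0.1250) = -1.1503, d' = 1.2878
Δd' = d'_Condition A − d'_Condition B = 1.5850 − 1.2878 = 0.2972
Condition A has the higher sensitivity.

Δd-prime = 0.297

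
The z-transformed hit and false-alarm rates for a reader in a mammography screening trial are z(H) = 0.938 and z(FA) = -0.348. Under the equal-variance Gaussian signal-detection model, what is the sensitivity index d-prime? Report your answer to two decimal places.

d-prime = 1.29

d' = z(H) − z(FA) = 0.938 − (-0.348) = 1.286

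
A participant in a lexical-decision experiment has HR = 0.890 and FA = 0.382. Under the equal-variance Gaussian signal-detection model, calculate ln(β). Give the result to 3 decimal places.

ln β = -0.707

Φ⁻¹(H) = Φ⁻¹(0.890) = 1.2265
Φ⁻¹(FA) = Φ⁻¹(0.382) = -0.3002
ln β = −½·[z(H)² − z(FA)²] = −0.5 × (1.5043 − 0.0901) = -0.7071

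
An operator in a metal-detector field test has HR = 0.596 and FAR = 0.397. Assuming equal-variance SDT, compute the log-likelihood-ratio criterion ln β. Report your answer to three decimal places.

Φ⁻¹(0.596) = 0.2430, Φ⁻¹(0.397) = -0.2611
ln β = −½·[z(H)² − z(FA)²] = −0.5 × (0.0590 − 0.0682) = 0.0046

ln β = 0.005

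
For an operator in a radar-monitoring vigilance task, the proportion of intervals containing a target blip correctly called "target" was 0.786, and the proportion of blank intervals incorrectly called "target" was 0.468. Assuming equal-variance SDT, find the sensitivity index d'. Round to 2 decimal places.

d' = 0.87

Φ⁻¹(0.786) = 0.793, Φ⁻¹(0.468) = -0.080
d' = z(H) − z(FA) = 0.793 − (-0.080) = 0.873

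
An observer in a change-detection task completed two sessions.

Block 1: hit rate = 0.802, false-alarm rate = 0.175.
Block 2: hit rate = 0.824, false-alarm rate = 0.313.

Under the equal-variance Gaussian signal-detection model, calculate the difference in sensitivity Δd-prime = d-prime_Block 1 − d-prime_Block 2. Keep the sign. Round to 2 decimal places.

Block 1: z(0.802) = 0.849, z(0.175) = -0.935, d' = 1.784
Block 2: z(0.824) = 0.931, z(0.313) = -0.487, d' = 1.418
Δd' = d'_Block 1 − d'_Block 2 = 1.784 − 1.418 = 0.366
Block 1 has the higher sensitivity.

Δd-prime = 0.37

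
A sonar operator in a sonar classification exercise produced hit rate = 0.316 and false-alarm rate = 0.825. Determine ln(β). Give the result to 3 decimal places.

ln β = 0.322

Φ⁻¹(H) = -0.4789
Φ⁻¹(FA) = 0.9346
ln β = −½·[z(H)² − z(FA)²] = −0.5 × (0.2293 − 0.8735) = 0.3221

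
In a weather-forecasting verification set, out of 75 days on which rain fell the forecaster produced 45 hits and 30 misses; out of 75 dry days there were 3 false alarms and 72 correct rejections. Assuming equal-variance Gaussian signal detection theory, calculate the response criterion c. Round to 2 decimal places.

c = 0.75

H = 45/75 = 0.6000
FA = 3/75 = 0.0400
z(0.6000) = 0.253, z(0.0400) = -1.751
c = −½·[z(H) + z(FA)] = −0.5 × (0.253 + (-1.751)) = 0.749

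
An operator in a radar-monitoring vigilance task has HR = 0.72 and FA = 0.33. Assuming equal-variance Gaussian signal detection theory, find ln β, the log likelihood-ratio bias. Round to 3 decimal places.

ln β = -0.073

z(H) = z(0.72) = 0.5828
z(FA) = z(0.33) = -0.4399
ln β = −½·[z(H)² − z(FA)²] = −0.5 × (0.3397 − 0.1935) = -0.0731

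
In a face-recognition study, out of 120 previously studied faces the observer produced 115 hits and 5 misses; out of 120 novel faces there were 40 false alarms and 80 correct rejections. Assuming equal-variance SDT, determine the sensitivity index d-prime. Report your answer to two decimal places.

d-prime = 2.16

H = 115/120 = 0.9583
FA = 40/120 = 0.3333
z(H) = z(0.9583) = 1.7313
z(FA) = z(0.3333) = -0.4308
d' = z(H) − z(FA) = 1.7313 − (-0.4308) = 2.1621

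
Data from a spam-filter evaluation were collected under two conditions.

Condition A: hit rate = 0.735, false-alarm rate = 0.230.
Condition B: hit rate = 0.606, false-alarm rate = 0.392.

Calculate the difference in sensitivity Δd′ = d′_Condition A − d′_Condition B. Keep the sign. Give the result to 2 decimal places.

Δd′ = 0.82

Condition A: z(0.735) = 0.628, z(0.230) = -0.739, d' = 1.367
Condition B: z(0.606) = 0.269, z(0.392) = -0.274, d' = 0.543
Δd' = d'_Condition A − d'_Condition B = 1.367 − 0.543 = 0.824
Condition A has the higher sensitivity.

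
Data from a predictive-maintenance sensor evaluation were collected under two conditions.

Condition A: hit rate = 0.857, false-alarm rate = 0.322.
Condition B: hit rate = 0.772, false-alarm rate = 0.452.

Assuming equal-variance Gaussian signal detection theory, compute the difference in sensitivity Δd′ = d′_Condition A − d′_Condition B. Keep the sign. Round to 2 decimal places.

Δd′ = 0.66

Condition A: z(0.857) = 1.067, z(0.322) = -0.462, d' = 1.529
Condition B: z(0.772) = 0.745, z(0.452) = -0.121, d' = 0.866
Δd' = d'_Condition A − d'_Condition B = 1.529 − 0.866 = 0.663
Condition A has the higher sensitivity.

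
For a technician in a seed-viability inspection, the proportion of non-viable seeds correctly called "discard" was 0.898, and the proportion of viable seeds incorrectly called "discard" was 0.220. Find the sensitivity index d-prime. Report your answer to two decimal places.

z(0.898) = 1.2702, z(0.220) = -0.7722
d' = z(H) − z(FA) = 1.2702 − (-0.7722) = 2.0424

d-prime = 2.04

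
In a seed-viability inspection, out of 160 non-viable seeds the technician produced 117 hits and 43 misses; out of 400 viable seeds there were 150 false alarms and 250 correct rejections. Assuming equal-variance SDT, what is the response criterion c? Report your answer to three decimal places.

H = 117/160 = 0.7312
FA = 150/400 = 0.3750
z(0.7312) = 0.6164, z(0.3750) = -0.3186
c = −½·[z(H) + z(FA)] = −0.5 × (0.6164 + (-0.3186)) = -0.1489
c < 0: the technician has a liberal response bias.

c = -0.149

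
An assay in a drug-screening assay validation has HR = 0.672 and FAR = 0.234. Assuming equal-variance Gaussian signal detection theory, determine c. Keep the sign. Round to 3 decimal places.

z(H) = 0.4454
z(FA) = -0.7257
c = −½·[z(H) + z(FA)] = −0.5 × (0.4454 + (-0.7257)) = 0.14015
c > 0: the assay has a conservative response bias.

c = 0.140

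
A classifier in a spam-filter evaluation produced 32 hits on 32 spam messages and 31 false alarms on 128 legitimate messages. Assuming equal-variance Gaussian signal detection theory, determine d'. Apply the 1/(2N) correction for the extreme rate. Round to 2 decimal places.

The hit rate is 32/32 = 1, so apply the 1/(2N) correction: H → 1 − 1/(2·32) = 0.98438.
z(H) = z(0.98438) = 2.154
z(FA) = z(0.24219) = -0.699
d' = 2.154 − (-0.699) = 2.853

d' = 2.85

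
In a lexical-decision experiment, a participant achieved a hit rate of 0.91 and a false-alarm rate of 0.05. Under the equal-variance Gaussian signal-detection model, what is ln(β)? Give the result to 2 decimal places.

z(0.91) = 1.341, z(0.05) = -1.645
ln β = −½·[z(H)² − z(FA)²] = −0.5 × (1.798 − 2.706) = 0.454

ln β = 0.45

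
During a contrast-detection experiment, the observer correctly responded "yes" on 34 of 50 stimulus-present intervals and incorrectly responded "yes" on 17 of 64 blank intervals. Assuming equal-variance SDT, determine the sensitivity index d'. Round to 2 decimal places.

H = 34/50 = 0.6800
FA = 17/64 = 0.2656
Φ⁻¹(0.6800) = 0.468, Φ⁻¹(0.2656) = -0.626
d' = z(H) − z(FA) = 0.468 − (-0.626) = 1.094

d' = 1.09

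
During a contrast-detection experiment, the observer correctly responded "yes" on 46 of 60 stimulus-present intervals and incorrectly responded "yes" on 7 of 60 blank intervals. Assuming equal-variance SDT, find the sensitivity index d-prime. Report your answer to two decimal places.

d-prime = 1.92

H = 46/60 = 0.7667
FA = 7/60 = 0.1167
z(H) = z(0.7667) = 0.7280
z(FA) = z(0.1167) = -1.1916
d' = z(H) − z(FA) = 0.7280 − (-1.1916) = 1.9196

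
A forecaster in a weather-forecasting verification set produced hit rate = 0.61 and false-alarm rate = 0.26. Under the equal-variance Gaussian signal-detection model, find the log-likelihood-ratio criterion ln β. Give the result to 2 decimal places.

Φ⁻¹(H) = 0.279
Φ⁻¹(FA) = -0.643
ln β = −½·[z(H)² − z(FA)²] = −0.5 × (0.078 − 0.413) = 0.1675

ln β = 0.17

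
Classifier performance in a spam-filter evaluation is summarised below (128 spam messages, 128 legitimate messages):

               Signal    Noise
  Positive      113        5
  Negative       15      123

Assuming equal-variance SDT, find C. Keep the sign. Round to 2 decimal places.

C = 0.29

H = 113/128 = 0.8828
FA = 5/128 = 0.0391
Φ⁻¹(H) = 1.1891
Φ⁻¹(FA) = -1.7612
c = −½·[z(H) + z(FA)] = −0.5 × (1.1891 + (-1.7612)) = 0.28605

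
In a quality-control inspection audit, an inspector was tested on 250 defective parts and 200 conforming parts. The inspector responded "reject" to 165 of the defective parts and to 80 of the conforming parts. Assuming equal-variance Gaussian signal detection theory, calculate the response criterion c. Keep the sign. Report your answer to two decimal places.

H = 165/250 = 0.6600
FA = 80/200 = 0.4000
Φ⁻¹(H) = 0.4125
Φ⁻¹(FA) = -0.2533
c = −½·[z(H) + z(FA)] = −0.5 × (0.4125 + (-0.2533)) = -0.0796
c < 0: the inspector has a liberal response bias.

c = -0.08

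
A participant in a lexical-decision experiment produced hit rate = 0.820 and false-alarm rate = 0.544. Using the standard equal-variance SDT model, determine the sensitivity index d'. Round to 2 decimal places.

Φ⁻¹(H) = 0.9154
Φ⁻¹(FA) = 0.1105
d' = z(H) − z(FA) = 0.9154 − 0.1105 = 0.8049

d' = 0.80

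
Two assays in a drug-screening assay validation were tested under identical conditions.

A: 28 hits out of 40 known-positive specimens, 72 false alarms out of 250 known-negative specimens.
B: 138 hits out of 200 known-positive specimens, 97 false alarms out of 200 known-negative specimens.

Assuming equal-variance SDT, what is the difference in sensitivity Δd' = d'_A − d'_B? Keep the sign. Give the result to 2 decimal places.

A: z(0.7000) = 0.524, z(0.2880) = -0.559, d' = 1.083
B: z(0.6900) = 0.496, z(0.4850) = -0.038, d' = 0.534
Δd' = d'_A − d'_B = 1.083 − 0.534 = 0.549
A has the higher sensitivity.

Δd' = 0.55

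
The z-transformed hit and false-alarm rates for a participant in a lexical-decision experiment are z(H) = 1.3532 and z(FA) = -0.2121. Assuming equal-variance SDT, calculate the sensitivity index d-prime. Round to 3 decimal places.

d-prime = 1.565

d' = z(H) − z(FA) = 1.3532 − (-0.2121) = 1.5653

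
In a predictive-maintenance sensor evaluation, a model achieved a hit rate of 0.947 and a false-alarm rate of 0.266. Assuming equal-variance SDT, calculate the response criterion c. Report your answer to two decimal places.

z(0.947) = 1.6164, z(0.266) = -0.6250
c = −½·[z(H) + z(FA)] = −0.5 × (1.6164 + (-0.6250)) = -0.4957
c < 0: the model has a liberal response bias.

c = -0.50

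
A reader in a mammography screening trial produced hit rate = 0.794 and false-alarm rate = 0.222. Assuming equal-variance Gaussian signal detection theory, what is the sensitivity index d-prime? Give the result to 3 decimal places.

z(H) = 0.8204
z(FA) = -0.7655
d' = z(H) − z(FA) = 0.8204 − (-0.7655) = 1.5859

d-prime = 1.586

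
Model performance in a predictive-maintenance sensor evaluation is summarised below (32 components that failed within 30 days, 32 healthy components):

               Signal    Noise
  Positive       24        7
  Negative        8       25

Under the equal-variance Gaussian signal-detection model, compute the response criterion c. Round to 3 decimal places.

H = 24/32 = 0.7500
FA = 7/32 = 0.2188
z(0.7500) = 0.6745, z(0.2188) = -0.7763
c = −½·[z(H) + z(FA)] = −0.5 × (0.6745 + (-0.7763)) = 0.0509
c > 0: the model has a conservative response bias.

c = 0.051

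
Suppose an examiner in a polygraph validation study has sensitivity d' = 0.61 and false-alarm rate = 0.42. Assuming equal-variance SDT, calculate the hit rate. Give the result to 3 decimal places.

hit rate = 0.658

z(false-alarm rate) = z(0.42) = -0.2019
z(H) = z(FA) + d' = -0.2019 + 0.61 = 0.4081
hit rate = Φ(0.4081) = 0.6584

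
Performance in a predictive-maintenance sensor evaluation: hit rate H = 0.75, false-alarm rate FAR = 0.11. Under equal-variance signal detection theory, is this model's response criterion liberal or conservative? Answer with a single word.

conservative

z(H) = 0.674, z(FA) = -1.227
c = −½·(z(H) + z(FA)) = 0.2765
c > 0 → conservative criterion (biased toward responding “no”).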